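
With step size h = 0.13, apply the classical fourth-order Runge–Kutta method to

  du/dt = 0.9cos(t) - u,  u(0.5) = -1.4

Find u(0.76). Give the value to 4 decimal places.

RK4: k1 = f(t_n, u_n); k2 = f(t_n + h/2, u_n + (h/2)·k1); k3 = f(t_n + h/2, u_n + (h/2)·k2); k4 = f(t_n + h, u_n + h·k3); u_{n+1} = u_n + (h/6)·(k1 + 2k2 + 2k3 + k4).
t=0.500000, u=-1.400000:
  k1 = f(0.500000, -1.400000) = 2.189824
  k2 = f(0.565000, -1.257661) = 2.017791
  k3 = f(0.565000, -1.268844) = 2.028973
  k4 = f(0.630000, -1.136233) = 1.863458
  u ← -1.400000 + (0.13/6)·(k1 + 2k2 + 2k3 + k4) = -1.136819
t=0.630000, u=-1.136819:
  k1 = f(0.630000, -1.136819) = 1.864044
  k2 = f(0.695000, -1.015656) = 1.706905
  k3 = f(0.695000, -1.025870) = 1.717119
  k4 = f(0.760000, -0.913594) = 1.565946
  u ← -1.136819 + (0.13/6)·(k1 + 2k2 + 2k3 + k4) = -0.914128
u(0.76) ≈ -0.9141

-0.9141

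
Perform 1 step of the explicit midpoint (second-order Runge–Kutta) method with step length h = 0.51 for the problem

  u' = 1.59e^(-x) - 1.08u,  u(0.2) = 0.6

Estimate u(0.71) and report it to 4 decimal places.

0.6922

Midpoint: k1 = f(x_n, u_n); k2 = f(x_n + h/2, u_n + (h/2)·k1); u_{n+1} = u_n + h·k2.
x=0.200000, u=0.600000:
  k1 = f(0.200000, 0.600000) = 0.653782
  k2 = f(0.455000, 0.766714) = 0.180721
  u ← 0.600000 + 0.51·0.180721 = 0.692168
u(0.71) ≈ 0.6922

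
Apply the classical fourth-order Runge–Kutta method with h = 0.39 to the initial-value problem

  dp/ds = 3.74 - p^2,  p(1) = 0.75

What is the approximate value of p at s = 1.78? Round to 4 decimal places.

RK4: k1 = f(s_n, p_n); k2 = f(s_n + h/2, p_n + (h/2)·k1); k3 = f(s_n + h/2, p_n + (h/2)·k2); k4 = f(s_n + h, p_n + h·k3); p_{n+1} = p_n + (h/6)·(k1 + 2k2 + 2k3 + k4).
s=1.000000, p=0.750000:
  k1 = f(1.000000, 0.750000) = 3.177500
  k2 = f(1.195000, 1.369613) = 1.864162
  k3 = f(1.195000, 1.113512) = 2.500092
  k4 = f(1.390000, 1.725036) = 0.764251
  p ← 0.750000 + (0.39/6)·(k1 + 2k2 + 2k3 + k4) = 1.573567
s=1.390000, p=1.573567:
  k1 = f(1.390000, 1.573567) = 1.263888
  k2 = f(1.585000, 1.820025) = 0.427509
  k3 = f(1.585000, 1.656931) = 0.994579
  k4 = f(1.780000, 1.961453) = -0.107297
  p ← 1.573567 + (0.39/6)·(k1 + 2k2 + 2k3 + k4) = 1.833617
p(1.78) ≈ 1.8336

1.8336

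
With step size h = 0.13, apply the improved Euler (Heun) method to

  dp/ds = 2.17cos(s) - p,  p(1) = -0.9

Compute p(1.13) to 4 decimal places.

Heun: k1 = f(s_n, p_n); k2 = f(s_n + h, p_n + h·k1); p_{n+1} = p_n + (h/2)·(k1 + k2).
s=1.000000, p=-0.900000:
  k1 = f(1.000000, -0.900000) = 2.072456
  k2 = f(1.130000, -0.630581) = 1.556433
  p ← -0.900000 + (0.13/2)·(2.072456 + 1.556433) = -0.664122
p(1.13) ≈ -0.6641

-0.6641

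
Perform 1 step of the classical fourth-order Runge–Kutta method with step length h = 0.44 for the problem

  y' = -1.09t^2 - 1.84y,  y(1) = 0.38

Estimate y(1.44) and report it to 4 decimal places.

-0.3487

RK4: k1 = f(t_n, y_n); k2 = f(t_n + h/2, y_n + (h/2)·k1); k3 = f(t_n + h/2, y_n + (h/2)·k2); k4 = f(t_n + h, y_n + h·k3); y_{n+1} = y_n + (h/6)·(k1 + 2k2 + 2k3 + k4).
t=1.000000, y=0.380000:
  k1 = f(1.000000, 0.380000) = -1.789200
  k2 = f(1.220000, -0.013624) = -1.597288
  k3 = f(1.220000, 0.028597) = -1.674974
  k4 = f(1.440000, -0.356989) = -1.603365
  y ← 0.380000 + (0.44/6)·(k1 + 2k2 + 2k3 + k4) = -0.348720
y(1.44) ≈ -0.3487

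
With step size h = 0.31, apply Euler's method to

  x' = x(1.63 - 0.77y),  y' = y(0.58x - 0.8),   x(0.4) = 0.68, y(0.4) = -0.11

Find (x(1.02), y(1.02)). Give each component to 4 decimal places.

1.5916, -0.0903

Euler on (x,y): x_{n+1} = x_n + h·x', y_{n+1} = y_n + h·y'.
0.400000: (0.680000, -0.110000); f=(1.165996, 0.044616) → (1.041459, -0.096169)
0.710000: (1.041459, -0.096169); f=(1.774698, 0.018845) → (1.591615, -0.090327)
(x(1.02), y(1.02)) ≈ (1.5916, -0.0903)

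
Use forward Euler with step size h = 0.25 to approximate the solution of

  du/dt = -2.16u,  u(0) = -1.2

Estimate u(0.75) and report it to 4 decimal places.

Euler: u_{n+1} = u_n + h·f(t_n, u_n).
t=0.000000, u=-1.200000: f=2.592000 → u ← -1.200000 + 0.25·2.592000 = -0.552000
t=0.250000, u=-0.552000: f=1.192320 → u ← -0.552000 + 0.25·1.192320 = -0.253920
t=0.500000, u=-0.253920: f=0.548467 → u ← -0.253920 + 0.25·0.548467 = -0.116803
u(0.75) ≈ -0.1168

-0.1168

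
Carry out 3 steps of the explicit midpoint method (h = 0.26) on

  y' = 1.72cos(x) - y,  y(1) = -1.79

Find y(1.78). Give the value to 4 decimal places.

Midpoint: k1 = f(x_n, y_n); k2 = f(x_n + h/2, y_n + (h/2)·k1); y_{n+1} = y_n + h·k2.
x=1.000000, y=-1.790000:
  k1 = f(1.000000, -1.790000) = 2.719320
  k2 = f(1.130000, -1.436488) = 2.170343
  y ← -1.790000 + 0.26·2.170343 = -1.225711
x=1.260000, y=-1.225711:
  k1 = f(1.260000, -1.225711) = 1.751716
  k2 = f(1.390000, -0.997988) = 1.307266
  y ← -1.225711 + 0.26·1.307266 = -0.885822
x=1.520000, y=-0.885822:
  k1 = f(1.520000, -0.885822) = 0.973154
  k2 = f(1.650000, -0.759312) = 0.623224
  y ← -0.885822 + 0.26·0.623224 = -0.723783
y(1.78) ≈ -0.7238

-0.7238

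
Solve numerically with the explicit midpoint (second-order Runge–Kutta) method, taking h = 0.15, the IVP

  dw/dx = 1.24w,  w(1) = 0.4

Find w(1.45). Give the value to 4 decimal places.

0.6969

Midpoint: k1 = f(x_n, w_n); k2 = f(x_n + h/2, w_n + (h/2)·k1); w_{n+1} = w_n + h·k2.
x=1.000000, w=0.400000:
  k1 = f(1.000000, 0.400000) = 0.496000
  k2 = f(1.075000, 0.437200) = 0.542128
  w ← 0.400000 + 0.15·0.542128 = 0.481319
x=1.150000, w=0.481319:
  k1 = f(1.150000, 0.481319) = 0.596836
  k2 = f(1.225000, 0.526082) = 0.652342
  w ← 0.481319 + 0.15·0.652342 = 0.579170
x=1.300000, w=0.579170:
  k1 = f(1.300000, 0.579170) = 0.718171
  k2 = f(1.375000, 0.633033) = 0.784961
  w ← 0.579170 + 0.15·0.784961 = 0.696915
w(1.45) ≈ 0.6969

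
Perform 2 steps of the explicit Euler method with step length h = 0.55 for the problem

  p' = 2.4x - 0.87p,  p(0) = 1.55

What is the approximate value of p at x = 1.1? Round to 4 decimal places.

Euler: p_{n+1} = p_n + h·f(x_n, p_n).
x=0.000000, p=1.550000: f=-1.348500 → p ← 1.550000 + 0.55·(-1.348500) = 0.808325
x=0.550000, p=0.808325: f=0.616757 → p ← 0.808325 + 0.55·0.616757 = 1.147541
p(1.1) ≈ 1.1475

1.1475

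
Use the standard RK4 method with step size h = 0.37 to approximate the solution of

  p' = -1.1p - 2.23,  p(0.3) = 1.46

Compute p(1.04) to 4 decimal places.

RK4: k1 = f(t_n, p_n); k2 = f(t_n + h/2, p_n + (h/2)·k1); k3 = f(t_n + h/2, p_n + (h/2)·k2); k4 = f(t_n + h, p_n + h·k3); p_{n+1} = p_n + (h/6)·(k1 + 2k2 + 2k3 + k4).
t=0.300000, p=1.460000:
  k1 = f(0.300000, 1.460000) = -3.836000
  k2 = f(0.485000, 0.750340) = -3.055374
  k3 = f(0.485000, 0.894756) = -3.214231
  k4 = f(0.670000, 0.270734) = -2.527808
  p ← 1.460000 + (0.37/6)·(k1 + 2k2 + 2k3 + k4) = 0.294314
t=0.670000, p=0.294314:
  k1 = f(0.670000, 0.294314) = -2.553745
  k2 = f(0.855000, -0.178129) = -2.034058
  k3 = f(0.855000, -0.081987) = -2.139814
  k4 = f(1.040000, -0.497417) = -1.682841
  p ← 0.294314 + (0.37/6)·(k1 + 2k2 + 2k3 + k4) = -0.481720
p(1.04) ≈ -0.4817

-0.4817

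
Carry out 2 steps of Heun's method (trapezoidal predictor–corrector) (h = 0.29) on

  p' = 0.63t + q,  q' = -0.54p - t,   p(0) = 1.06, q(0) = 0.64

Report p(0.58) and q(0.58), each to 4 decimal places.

Heun on (p,q): k1 = f(t_n, state_n); k2 = f(t_n + h, state_n + h·k1); state_{n+1} = state_n + (h/2)·(k1 + k2).
0.000000: (1.060000, 0.640000)
  k1 = (0.640000, -0.572400)
  predictor → (1.245600, 0.474004)
  k2 = (0.656704, -0.962624)
  → (1.248022, 0.417422)
0.290000: (1.248022, 0.417422)
  k1 = (0.600122, -0.963932)
  predictor → (1.422057, 0.137881)
  k2 = (0.503281, -1.347911)
  → (1.408015, 0.082204)
(p(0.58), q(0.58)) ≈ (1.4080, 0.0822)

1.4080, 0.0822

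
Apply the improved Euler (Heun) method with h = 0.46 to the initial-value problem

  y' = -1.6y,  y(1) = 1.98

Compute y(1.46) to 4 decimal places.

Heun: k1 = f(t_n, y_n); k2 = f(t_n + h, y_n + h·k1); y_{n+1} = y_n + (h/2)·(k1 + k2).
t=1.000000, y=1.980000:
  k1 = f(1.000000, 1.980000) = -3.168000
  k2 = f(1.460000, 0.522720) = -0.836352
  y ← 1.980000 + (0.46/2)·(-3.168000 + (-0.836352)) = 1.058999
y(1.46) ≈ 1.0590

1.0590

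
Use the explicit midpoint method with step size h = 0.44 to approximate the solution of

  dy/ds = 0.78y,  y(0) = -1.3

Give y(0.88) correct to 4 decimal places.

-2.5556

Midpoint: k1 = f(s_n, y_n); k2 = f(s_n + h/2, y_n + (h/2)·k1); y_{n+1} = y_n + h·k2.
s=0.000000, y=-1.300000:
  k1 = f(0.000000, -1.300000) = -1.014000
  k2 = f(0.220000, -1.523080) = -1.188002
  y ← -1.300000 + 0.44·(-1.188002) = -1.822721
s=0.440000, y=-1.822721:
  k1 = f(0.440000, -1.822721) = -1.421722
  k2 = f(0.660000, -2.135500) = -1.665690
  y ← -1.822721 + 0.44·(-1.665690) = -2.555625
y(0.88) ≈ -2.5556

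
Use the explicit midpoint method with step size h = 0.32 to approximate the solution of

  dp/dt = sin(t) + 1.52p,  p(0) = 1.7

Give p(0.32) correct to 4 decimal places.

Midpoint: k1 = f(t_n, p_n); k2 = f(t_n + h/2, p_n + (h/2)·k1); p_{n+1} = p_n + h·k2.
t=0.000000, p=1.700000:
  k1 = f(0.000000, 1.700000) = 2.584000
  k2 = f(0.160000, 2.113440) = 3.371747
  p ← 1.700000 + 0.32·3.371747 = 2.778959
p(0.32) ≈ 2.7790

2.7790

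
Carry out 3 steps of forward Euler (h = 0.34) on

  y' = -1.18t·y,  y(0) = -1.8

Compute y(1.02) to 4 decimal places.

Euler: y_{n+1} = y_n + h·f(t_n, y_n).
t=0.000000, y=-1.800000: f=0.000000 → y ← -1.800000 + 0.34·0.000000 = -1.800000
t=0.340000, y=-1.800000: f=0.722160 → y ← -1.800000 + 0.34·0.722160 = -1.554466
t=0.680000, y=-1.554466: f=1.247303 → y ← -1.554466 + 0.34·1.247303 = -1.130383
y(1.02) ≈ -1.1304

-1.1304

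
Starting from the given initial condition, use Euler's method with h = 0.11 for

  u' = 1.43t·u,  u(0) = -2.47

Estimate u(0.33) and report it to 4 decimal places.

Euler: u_{n+1} = u_n + h·f(t_n, u_n).
t=0.000000, u=-2.470000: f=0.000000 → u ← -2.470000 + 0.11·0.000000 = -2.470000
t=0.110000, u=-2.470000: f=-0.388531 → u ← -2.470000 + 0.11·(-0.388531) = -2.512738
t=0.220000, u=-2.512738: f=-0.790508 → u ← -2.512738 + 0.11·(-0.790508) = -2.599694
u(0.33) ≈ -2.5997

-2.5997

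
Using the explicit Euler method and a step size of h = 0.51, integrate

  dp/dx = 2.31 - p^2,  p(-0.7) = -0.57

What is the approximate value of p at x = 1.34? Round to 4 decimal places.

Euler: p_{n+1} = p_n + h·f(x_n, p_n).
x=-0.700000, p=-0.570000: f=1.985100 → p ← -0.570000 + 0.51·1.985100 = 0.442401
x=-0.190000, p=0.442401: f=2.114281 → p ← 0.442401 + 0.51·2.114281 = 1.520684
x=0.320000, p=1.520684: f=-0.002481 → p ← 1.520684 + 0.51·(-0.002481) = 1.519419
x=0.830000, p=1.519419: f=0.001366 → p ← 1.519419 + 0.51·0.001366 = 1.520116
p(1.34) ≈ 1.5201

1.5201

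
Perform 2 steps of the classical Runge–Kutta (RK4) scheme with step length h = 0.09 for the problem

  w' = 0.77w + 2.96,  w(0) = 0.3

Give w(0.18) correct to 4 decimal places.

0.9161

RK4: k1 = f(x_n, w_n); k2 = f(x_n + h/2, w_n + (h/2)·k1); k3 = f(x_n + h/2, w_n + (h/2)·k2); k4 = f(x_n + h, w_n + h·k3); w_{n+1} = w_n + (h/6)·(k1 + 2k2 + 2k3 + k4).
x=0.000000, w=0.300000:
  k1 = f(0.000000, 0.300000) = 3.191000
  k2 = f(0.045000, 0.443595) = 3.301568
  k3 = f(0.045000, 0.448571) = 3.305399
  k4 = f(0.090000, 0.597486) = 3.420064
  w ← 0.300000 + (0.09/6)·(k1 + 2k2 + 2k3 + k4) = 0.597375
x=0.090000, w=0.597375:
  k1 = f(0.090000, 0.597375) = 3.419979
  k2 = f(0.135000, 0.751274) = 3.538481
  k3 = f(0.135000, 0.756607) = 3.542587
  k4 = f(0.180000, 0.916208) = 3.665480
  w ← 0.597375 + (0.09/6)·(k1 + 2k2 + 2k3 + k4) = 0.916089
w(0.18) ≈ 0.9161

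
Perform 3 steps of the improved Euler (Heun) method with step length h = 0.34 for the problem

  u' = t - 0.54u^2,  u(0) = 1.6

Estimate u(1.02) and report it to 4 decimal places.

Heun: k1 = f(t_n, u_n); k2 = f(t_n + h, u_n + h·k1); u_{n+1} = u_n + (h/2)·(k1 + k2).
t=0.000000, u=1.600000:
  k1 = f(0.000000, 1.600000) = -1.382400
  k2 = f(0.340000, 1.129984) = -0.349506
  u ← 1.600000 + (0.34/2)·(-1.382400 + (-0.349506)) = 1.305576
t=0.340000, u=1.305576:
  k1 = f(0.340000, 1.305576) = -0.580445
  k2 = f(0.680000, 1.108224) = 0.016793
  u ← 1.305576 + (0.34/2)·(-0.580445 + 0.016793) = 1.209755
t=0.680000, u=1.209755:
  k1 = f(0.680000, 1.209755) = -0.110294
  k2 = f(1.020000, 1.172255) = 0.277942
  u ← 1.209755 + (0.34/2)·(-0.110294 + 0.277942) = 1.238255
u(1.02) ≈ 1.2383

1.2383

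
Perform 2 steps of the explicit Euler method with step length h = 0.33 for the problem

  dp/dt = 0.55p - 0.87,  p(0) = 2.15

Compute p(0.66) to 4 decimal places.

Euler: p_{n+1} = p_n + h·f(t_n, p_n).
t=0.000000, p=2.150000: f=0.312500 → p ← 2.150000 + 0.33·0.312500 = 2.253125
t=0.330000, p=2.253125: f=0.369219 → p ← 2.253125 + 0.33·0.369219 = 2.374967
p(0.66) ≈ 2.3750

2.3750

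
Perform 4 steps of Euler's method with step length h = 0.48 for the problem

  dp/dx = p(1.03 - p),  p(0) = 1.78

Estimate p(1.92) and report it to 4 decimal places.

Euler: p_{n+1} = p_n + h·f(x_n, p_n).
x=0.000000, p=1.780000: f=-1.335000 → p ← 1.780000 + 0.48·(-1.335000) = 1.139200
x=0.480000, p=1.139200: f=-0.124401 → p ← 1.139200 + 0.48·(-0.124401) = 1.079488
x=0.960000, p=1.079488: f=-0.053421 → p ← 1.079488 + 0.48·(-0.053421) = 1.053845
x=1.440000, p=1.053845: f=-0.025129 → p ← 1.053845 + 0.48·(-0.025129) = 1.041783
p(1.92) ≈ 1.0418

1.0418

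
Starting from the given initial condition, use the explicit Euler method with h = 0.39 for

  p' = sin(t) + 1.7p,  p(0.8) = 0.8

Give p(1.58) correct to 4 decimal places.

3.0398

Euler: p_{n+1} = p_n + h·f(t_n, p_n).
t=0.800000, p=0.800000: f=2.077356 → p ← 0.800000 + 0.39·2.077356 = 1.610169
t=1.190000, p=1.610169: f=3.665656 → p ← 1.610169 + 0.39·3.665656 = 3.039775
p(1.58) ≈ 3.0398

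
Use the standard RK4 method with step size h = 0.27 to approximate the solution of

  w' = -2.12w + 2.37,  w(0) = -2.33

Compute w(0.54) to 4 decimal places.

0.0187

RK4: k1 = f(t_n, w_n); k2 = f(t_n + h/2, w_n + (h/2)·k1); k3 = f(t_n + h/2, w_n + (h/2)·k2); k4 = f(t_n + h, w_n + h·k3); w_{n+1} = w_n + (h/6)·(k1 + 2k2 + 2k3 + k4).
t=0.000000, w=-2.330000:
  k1 = f(0.000000, -2.330000) = 7.309600
  k2 = f(0.135000, -1.343204) = 5.217592
  k3 = f(0.135000, -1.625625) = 5.816325
  k4 = f(0.270000, -0.759592) = 3.980336
  w ← -2.330000 + (0.27/6)·(k1 + 2k2 + 2k3 + k4) = -0.828900
t=0.270000, w=-0.828900:
  k1 = f(0.270000, -0.828900) = 4.127269
  k2 = f(0.405000, -0.271719) = 2.946044
  k3 = f(0.405000, -0.431184) = 3.284111
  k4 = f(0.540000, 0.057810) = 2.247444
  w ← -0.828900 + (0.27/6)·(k1 + 2k2 + 2k3 + k4) = 0.018676
w(0.54) ≈ 0.0187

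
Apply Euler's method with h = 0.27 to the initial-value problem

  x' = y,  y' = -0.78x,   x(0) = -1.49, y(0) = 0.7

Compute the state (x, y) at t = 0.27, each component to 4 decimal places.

Euler on (x,y): x_{n+1} = x_n + h·x', y_{n+1} = y_n + h·y'.
0.000000: (-1.490000, 0.700000); f=(0.700000, 1.162200) → (-1.301000, 1.013794)
(x(0.27), y(0.27)) ≈ (-1.3010, 1.0138)

-1.3010, 1.0138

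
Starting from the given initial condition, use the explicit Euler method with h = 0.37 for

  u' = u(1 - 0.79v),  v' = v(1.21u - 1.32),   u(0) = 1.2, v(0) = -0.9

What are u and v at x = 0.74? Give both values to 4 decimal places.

3.2255, -1.3111

Euler on (u,v): u_{n+1} = u_n + h·u', v_{n+1} = v_n + h·v'.
0.000000: (1.200000, -0.900000); f=(2.053200, -0.118800) → (1.959684, -0.943956)
0.370000: (1.959684, -0.943956); f=(3.421070, -0.992303) → (3.225480, -1.311108)
(u(0.74), v(0.74)) ≈ (3.2255, -1.3111)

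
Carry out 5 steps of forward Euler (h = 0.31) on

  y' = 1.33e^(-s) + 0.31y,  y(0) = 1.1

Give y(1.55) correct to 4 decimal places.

Euler: y_{n+1} = y_n + h·f(s_n, y_n).
s=0.000000, y=1.100000: f=1.671000 → y ← 1.100000 + 0.31·1.671000 = 1.618010
s=0.310000, y=1.618010: f=1.477068 → y ← 1.618010 + 0.31·1.477068 = 2.075901
s=0.620000, y=2.075901: f=1.358995 → y ← 2.075901 + 0.31·1.358995 = 2.497190
s=0.930000, y=2.497190: f=1.298885 → y ← 2.497190 + 0.31·1.298885 = 2.899844
s=1.240000, y=2.899844: f=1.283833 → y ← 2.899844 + 0.31·1.283833 = 3.297832
y(1.55) ≈ 3.2978

3.2978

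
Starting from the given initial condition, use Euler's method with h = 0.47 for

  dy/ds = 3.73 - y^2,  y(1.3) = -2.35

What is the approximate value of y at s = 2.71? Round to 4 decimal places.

Euler: y_{n+1} = y_n + h·f(s_n, y_n).
s=1.300000, y=-2.350000: f=-1.792500 → y ← -2.350000 + 0.47·(-1.792500) = -3.192475
s=1.770000, y=-3.192475: f=-6.461897 → y ← -3.192475 + 0.47·(-6.461897) = -6.229566
s=2.240000, y=-6.229566: f=-35.077498 → y ← -6.229566 + 0.47·(-35.077498) = -22.715990
y(2.71) ≈ -22.7160

-22.7160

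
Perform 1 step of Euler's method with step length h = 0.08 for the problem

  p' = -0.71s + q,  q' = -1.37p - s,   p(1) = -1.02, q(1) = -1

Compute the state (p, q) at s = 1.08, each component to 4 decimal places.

-1.1568, -0.9682

Euler on (p,q): p_{n+1} = p_n + h·p', q_{n+1} = q_n + h·q'.
1.000000: (-1.020000, -1.000000); f=(-1.710000, 0.397400) → (-1.156800, -0.968208)
(p(1.08), q(1.08)) ≈ (-1.1568, -0.9682)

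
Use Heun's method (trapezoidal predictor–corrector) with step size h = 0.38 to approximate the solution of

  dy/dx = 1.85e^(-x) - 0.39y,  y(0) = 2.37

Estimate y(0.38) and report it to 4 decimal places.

Heun: k1 = f(x_n, y_n); k2 = f(x_n + h, y_n + h·k1); y_{n+1} = y_n + (h/2)·(k1 + k2).
x=0.000000, y=2.370000:
  k1 = f(0.000000, 2.370000) = 0.925700
  k2 = f(0.380000, 2.721766) = 0.203655
  y ← 2.370000 + (0.38/2)·(0.925700 + 0.203655) = 2.584577
y(0.38) ≈ 2.5846

2.5846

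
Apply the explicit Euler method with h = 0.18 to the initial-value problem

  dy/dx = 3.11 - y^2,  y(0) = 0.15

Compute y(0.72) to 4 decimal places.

1.6487

Euler: y_{n+1} = y_n + h·f(x_n, y_n).
x=0.000000, y=0.150000: f=3.087500 → y ← 0.150000 + 0.18·3.087500 = 0.705750
x=0.180000, y=0.705750: f=2.611917 → y ← 0.705750 + 0.18·2.611917 = 1.175895
x=0.360000, y=1.175895: f=1.727271 → y ← 1.175895 + 0.18·1.727271 = 1.486804
x=0.540000, y=1.486804: f=0.899414 → y ← 1.486804 + 0.18·0.899414 = 1.648698
y(0.72) ≈ 1.6487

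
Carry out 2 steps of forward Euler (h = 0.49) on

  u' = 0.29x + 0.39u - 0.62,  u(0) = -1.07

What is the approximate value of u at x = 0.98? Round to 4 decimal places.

Euler: u_{n+1} = u_n + h·f(x_n, u_n).
x=0.000000, u=-1.070000: f=-1.037300 → u ← -1.070000 + 0.49·(-1.037300) = -1.578277
x=0.490000, u=-1.578277: f=-1.093428 → u ← -1.578277 + 0.49·(-1.093428) = -2.114057
u(0.98) ≈ -2.1141

-2.1141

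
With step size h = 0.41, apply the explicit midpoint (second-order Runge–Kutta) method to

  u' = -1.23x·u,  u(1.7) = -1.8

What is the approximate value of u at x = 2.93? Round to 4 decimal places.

Midpoint: k1 = f(x_n, u_n); k2 = f(x_n + h/2, u_n + (h/2)·k1); u_{n+1} = u_n + h·k2.
x=1.700000, u=-1.800000:
  k1 = f(1.700000, -1.800000) = 3.763800
  k2 = f(1.905000, -1.028421) = 2.409745
  u ← -1.800000 + 0.41·2.409745 = -0.812005
x=2.110000, u=-0.812005:
  k1 = f(2.110000, -0.812005) = 2.107396
  k2 = f(2.315000, -0.379989) = 1.081998
  u ← -0.812005 + 0.41·1.081998 = -0.368385
x=2.520000, u=-0.368385:
  k1 = f(2.520000, -0.368385) = 1.141847
  k2 = f(2.725000, -0.134307) = 0.450162
  u ← -0.368385 + 0.41·0.450162 = -0.183819
u(2.93) ≈ -0.1838

-0.1838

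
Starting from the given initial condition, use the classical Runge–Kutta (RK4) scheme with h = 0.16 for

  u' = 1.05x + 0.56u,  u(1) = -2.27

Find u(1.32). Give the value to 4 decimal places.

RK4: k1 = f(x_n, u_n); k2 = f(x_n + h/2, u_n + (h/2)·k1); k3 = f(x_n + h/2, u_n + (h/2)·k2); k4 = f(x_n + h, u_n + h·k3); u_{n+1} = u_n + (h/6)·(k1 + 2k2 + 2k3 + k4).
x=1.000000, u=-2.270000:
  k1 = f(1.000000, -2.270000) = -0.221200
  k2 = f(1.080000, -2.287696) = -0.147110
  k3 = f(1.080000, -2.281769) = -0.143791
  k4 = f(1.160000, -2.293006) = -0.066084
  u ← -2.270000 + (0.16/6)·(k1 + 2k2 + 2k3 + k4) = -2.293176
x=1.160000, u=-2.293176:
  k1 = f(1.160000, -2.293176) = -0.066178
  k2 = f(1.240000, -2.298470) = 0.014857
  k3 = f(1.240000, -2.291987) = 0.018487
  k4 = f(1.320000, -2.290218) = 0.103478
  u ← -2.293176 + (0.16/6)·(k1 + 2k2 + 2k3 + k4) = -2.290403
u(1.32) ≈ -2.2904

-2.2904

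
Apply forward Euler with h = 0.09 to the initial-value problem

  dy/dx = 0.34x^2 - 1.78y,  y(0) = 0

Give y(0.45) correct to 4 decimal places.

Euler: y_{n+1} = y_n + h·f(x_n, y_n).
x=0.000000, y=0.000000: f=0.000000 → y ← 0.000000 + 0.09·0.000000 = 0.000000
x=0.090000, y=0.000000: f=0.002754 → y ← 0.000000 + 0.09·0.002754 = 0.000248
x=0.180000, y=0.000248: f=0.010575 → y ← 0.000248 + 0.09·0.010575 = 0.001200
x=0.270000, y=0.001200: f=0.022651 → y ← 0.001200 + 0.09·0.022651 = 0.003238
x=0.360000, y=0.003238: f=0.038300 → y ← 0.003238 + 0.09·0.038300 = 0.006685
y(0.45) ≈ 0.0067

0.0067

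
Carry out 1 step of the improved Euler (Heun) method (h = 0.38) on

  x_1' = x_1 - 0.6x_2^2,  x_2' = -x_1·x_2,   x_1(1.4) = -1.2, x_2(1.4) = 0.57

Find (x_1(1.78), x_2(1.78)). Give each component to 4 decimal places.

-1.8723, 0.9728

Heun on (x_1,x_2): k1 = f(x_n, state_n); k2 = f(x_n + h, state_n + h·k1); state_{n+1} = state_n + (h/2)·(k1 + k2).
1.400000: (-1.200000, 0.570000)
  k1 = (-1.394940, 0.684000)
  predictor → (-1.730077, 0.829920)
  k2 = (-2.143338, 1.435826)
  → (-1.872273, 0.972767)
(x_1(1.78), x_2(1.78)) ≈ (-1.8723, 0.9728)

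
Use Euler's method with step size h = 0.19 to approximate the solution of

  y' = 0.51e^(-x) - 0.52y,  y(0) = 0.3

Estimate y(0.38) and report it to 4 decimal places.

0.4111

Euler: y_{n+1} = y_n + h·f(x_n, y_n).
x=0.000000, y=0.300000: f=0.354000 → y ← 0.300000 + 0.19·0.354000 = 0.367260
x=0.190000, y=0.367260: f=0.230774 → y ← 0.367260 + 0.19·0.230774 = 0.411107
y(0.38) ≈ 0.4111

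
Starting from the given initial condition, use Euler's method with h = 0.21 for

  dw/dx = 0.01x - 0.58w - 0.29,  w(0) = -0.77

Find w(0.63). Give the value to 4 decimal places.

Euler: w_{n+1} = w_n + h·f(x_n, w_n).
x=0.000000, w=-0.770000: f=0.156600 → w ← -0.770000 + 0.21·0.156600 = -0.737114
x=0.210000, w=-0.737114: f=0.139626 → w ← -0.737114 + 0.21·0.139626 = -0.707793
x=0.420000, w=-0.707793: f=0.124720 → w ← -0.707793 + 0.21·0.124720 = -0.681601
w(0.63) ≈ -0.6816

-0.6816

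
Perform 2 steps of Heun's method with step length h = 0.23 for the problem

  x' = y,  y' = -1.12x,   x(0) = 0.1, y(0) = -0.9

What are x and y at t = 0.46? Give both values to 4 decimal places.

Heun on (x,y): k1 = f(t_n, state_n); k2 = f(t_n + h, state_n + h·k1); state_{n+1} = state_n + (h/2)·(k1 + k2).
0.000000: (0.100000, -0.900000)
  k1 = (-0.900000, -0.112000)
  predictor → (-0.107000, -0.925760)
  k2 = (-0.925760, 0.119840)
  → (-0.109962, -0.899098)
0.230000: (-0.109962, -0.899098)
  k1 = (-0.899098, 0.123158)
  predictor → (-0.316755, -0.870772)
  k2 = (-0.870772, 0.354766)
  → (-0.313498, -0.844137)
(x(0.46), y(0.46)) ≈ (-0.3135, -0.8441)

-0.3135, -0.8441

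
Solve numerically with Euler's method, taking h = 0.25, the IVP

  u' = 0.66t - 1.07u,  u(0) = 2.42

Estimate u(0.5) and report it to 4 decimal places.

Euler: u_{n+1} = u_n + h·f(t_n, u_n).
t=0.000000, u=2.420000: f=-2.589400 → u ← 2.420000 + 0.25·(-2.589400) = 1.772650
t=0.250000, u=1.772650: f=-1.731736 → u ← 1.772650 + 0.25·(-1.731736) = 1.339716
u(0.5) ≈ 1.3397

1.3397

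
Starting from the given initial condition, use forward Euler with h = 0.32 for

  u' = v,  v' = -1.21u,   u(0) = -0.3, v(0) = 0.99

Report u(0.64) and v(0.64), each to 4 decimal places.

0.3708, 1.0997

Euler on (u,v): u_{n+1} = u_n + h·u', v_{n+1} = v_n + h·v'.
0.000000: (-0.300000, 0.990000); f=(0.990000, 0.363000) → (0.016800, 1.106160)
0.320000: (0.016800, 1.106160); f=(1.106160, -0.020328) → (0.370771, 1.099655)
(u(0.64), v(0.64)) ≈ (0.3708, 1.0997)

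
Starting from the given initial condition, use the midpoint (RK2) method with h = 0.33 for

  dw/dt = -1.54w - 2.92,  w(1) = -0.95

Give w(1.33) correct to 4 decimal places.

Midpoint: k1 = f(t_n, w_n); k2 = f(t_n + h/2, w_n + (h/2)·k1); w_{n+1} = w_n + h·k2.
t=1.000000, w=-0.950000:
  k1 = f(1.000000, -0.950000) = -1.457000
  k2 = f(1.165000, -1.190405) = -1.086776
  w ← -0.950000 + 0.33·(-1.086776) = -1.308636
w(1.33) ≈ -1.3086

-1.3086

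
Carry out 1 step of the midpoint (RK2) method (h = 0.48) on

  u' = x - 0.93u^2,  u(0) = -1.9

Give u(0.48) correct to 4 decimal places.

-5.0529

Midpoint: k1 = f(x_n, u_n); k2 = f(x_n + h/2, u_n + (h/2)·k1); u_{n+1} = u_n + h·k2.
x=0.000000, u=-1.900000:
  k1 = f(0.000000, -1.900000) = -3.357300
  k2 = f(0.240000, -2.705752) = -6.568617
  u ← -1.900000 + 0.48·(-6.568617) = -5.052936
u(0.48) ≈ -5.0529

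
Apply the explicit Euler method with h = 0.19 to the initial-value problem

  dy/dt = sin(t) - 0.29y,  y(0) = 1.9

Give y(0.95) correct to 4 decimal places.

1.7521

Euler: y_{n+1} = y_n + h·f(t_n, y_n).
t=0.000000, y=1.900000: f=-0.551000 → y ← 1.900000 + 0.19·(-0.551000) = 1.795310
t=0.190000, y=1.795310: f=-0.331781 → y ← 1.795310 + 0.19·(-0.331781) = 1.732272
t=0.380000, y=1.732272: f=-0.131438 → y ← 1.732272 + 0.19·(-0.131438) = 1.707298
t=0.570000, y=1.707298: f=0.044516 → y ← 1.707298 + 0.19·0.044516 = 1.715756
t=0.760000, y=1.715756: f=0.191352 → y ← 1.715756 + 0.19·0.191352 = 1.752113
y(0.95) ≈ 1.7521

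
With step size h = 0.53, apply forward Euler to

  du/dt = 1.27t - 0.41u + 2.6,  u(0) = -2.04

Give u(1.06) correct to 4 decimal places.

Euler: u_{n+1} = u_n + h·f(t_n, u_n).
t=0.000000, u=-2.040000: f=3.436400 → u ← -2.040000 + 0.53·3.436400 = -0.218708
t=0.530000, u=-0.218708: f=3.362770 → u ← -0.218708 + 0.53·3.362770 = 1.563560
u(1.06) ≈ 1.5636

1.5636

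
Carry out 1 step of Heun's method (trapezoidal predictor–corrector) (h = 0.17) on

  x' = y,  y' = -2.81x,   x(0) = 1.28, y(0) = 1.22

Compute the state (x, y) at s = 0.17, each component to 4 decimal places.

1.4354, 0.5590

Heun on (x,y): k1 = f(s_n, state_n); k2 = f(s_n + h, state_n + h·k1); state_{n+1} = state_n + (h/2)·(k1 + k2).
0.000000: (1.280000, 1.220000)
  k1 = (1.220000, -3.596800)
  predictor → (1.487400, 0.608544)
  k2 = (0.608544, -4.179594)
  → (1.435426, 0.559007)
(x(0.17), y(0.17)) ≈ (1.4354, 0.5590)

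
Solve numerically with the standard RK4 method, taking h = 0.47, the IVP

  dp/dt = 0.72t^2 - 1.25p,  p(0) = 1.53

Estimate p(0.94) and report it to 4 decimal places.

RK4: k1 = f(t_n, p_n); k2 = f(t_n + h/2, p_n + (h/2)·k1); k3 = f(t_n + h/2, p_n + (h/2)·k2); k4 = f(t_n + h, p_n + h·k3); p_{n+1} = p_n + (h/6)·(k1 + 2k2 + 2k3 + k4).
t=0.000000, p=1.530000:
  k1 = f(0.000000, 1.530000) = -1.912500
  k2 = f(0.235000, 1.080563) = -1.310941
  k3 = f(0.235000, 1.221929) = -1.487649
  k4 = f(0.470000, 0.830805) = -0.879458
  p ← 1.530000 + (0.47/6)·(k1 + 2k2 + 2k3 + k4) = 0.872851
t=0.470000, p=0.872851:
  k1 = f(0.470000, 0.872851) = -0.932016
  k2 = f(0.705000, 0.653827) = -0.459426
  k3 = f(0.705000, 0.764886) = -0.598249
  k4 = f(0.940000, 0.591674) = -0.103400
  p ← 0.872851 + (0.47/6)·(k1 + 2k2 + 2k3 + k4) = 0.626041
p(0.94) ≈ 0.6260

0.6260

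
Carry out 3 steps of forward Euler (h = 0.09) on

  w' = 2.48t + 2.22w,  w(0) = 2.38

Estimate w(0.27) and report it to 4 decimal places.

Euler: w_{n+1} = w_n + h·f(t_n, w_n).
t=0.000000, w=2.380000: f=5.283600 → w ← 2.380000 + 0.09·5.283600 = 2.855524
t=0.090000, w=2.855524: f=6.562463 → w ← 2.855524 + 0.09·6.562463 = 3.446146
t=0.180000, w=3.446146: f=8.096843 → w ← 3.446146 + 0.09·8.096843 = 4.174862
w(0.27) ≈ 4.1749

4.1749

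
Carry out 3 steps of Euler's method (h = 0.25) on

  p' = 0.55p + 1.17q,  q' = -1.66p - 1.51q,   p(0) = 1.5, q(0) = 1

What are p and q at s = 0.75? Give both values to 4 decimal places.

Euler on (p,q): p_{n+1} = p_n + h·p', q_{n+1} = q_n + h·q'.
0.000000: (1.500000, 1.000000); f=(1.995000, -4.000000) → (1.998750, 0.000000)
0.250000: (1.998750, 0.000000); f=(1.099313, -3.317925) → (2.273578, -0.829481)
0.500000: (2.273578, -0.829481); f=(0.279975, -2.521623) → (2.343572, -1.459887)
(p(0.75), q(0.75)) ≈ (2.3436, -1.4599)

2.3436, -1.4599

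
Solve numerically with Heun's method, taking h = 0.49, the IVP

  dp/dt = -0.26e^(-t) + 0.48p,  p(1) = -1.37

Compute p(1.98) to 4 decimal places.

-2.2661

Heun: k1 = f(t_n, p_n); k2 = f(t_n + h, p_n + h·k1); p_{n+1} = p_n + (h/2)·(k1 + k2).
t=1.000000, p=-1.370000:
  k1 = f(1.000000, -1.370000) = -0.753249
  k2 = f(1.490000, -1.739092) = -0.893361
  p ← -1.370000 + (0.49/2)·(-0.753249 + (-0.893361)) = -1.773419
t=1.490000, p=-1.773419:
  k1 = f(1.490000, -1.773419) = -0.909838
  k2 = f(1.980000, -2.219240) = -1.101133
  p ← -1.773419 + (0.49/2)·(-0.909838 + (-1.101133)) = -2.266107
p(1.98) ≈ -2.2661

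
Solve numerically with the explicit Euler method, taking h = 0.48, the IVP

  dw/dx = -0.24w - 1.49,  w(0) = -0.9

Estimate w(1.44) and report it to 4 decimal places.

-2.5313

Euler: w_{n+1} = w_n + h·f(x_n, w_n).
x=0.000000, w=-0.900000: f=-1.274000 → w ← -0.900000 + 0.48·(-1.274000) = -1.511520
x=0.480000, w=-1.511520: f=-1.127235 → w ← -1.511520 + 0.48·(-1.127235) = -2.052593
x=0.960000, w=-2.052593: f=-0.997378 → w ← -2.052593 + 0.48·(-0.997378) = -2.531334
w(1.44) ≈ -2.5313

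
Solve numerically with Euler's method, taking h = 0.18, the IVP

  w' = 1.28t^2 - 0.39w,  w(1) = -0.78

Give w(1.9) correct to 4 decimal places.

1.4461

Euler: w_{n+1} = w_n + h·f(t_n, w_n).
t=1.000000, w=-0.780000: f=1.584200 → w ← -0.780000 + 0.18·1.584200 = -0.494844
t=1.180000, w=-0.494844: f=1.975261 → w ← -0.494844 + 0.18·1.975261 = -0.139297
t=1.360000, w=-0.139297: f=2.421814 → w ← -0.139297 + 0.18·2.421814 = 0.296629
t=1.540000, w=0.296629: f=2.919962 → w ← 0.296629 + 0.18·2.919962 = 0.822223
t=1.720000, w=0.822223: f=3.466085 → w ← 0.822223 + 0.18·3.466085 = 1.446118
w(1.9) ≈ 1.4461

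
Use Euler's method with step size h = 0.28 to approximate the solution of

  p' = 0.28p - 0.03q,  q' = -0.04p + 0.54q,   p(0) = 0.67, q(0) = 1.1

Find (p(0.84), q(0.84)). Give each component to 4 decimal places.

Euler on (p,q): p_{n+1} = p_n + h·p', q_{n+1} = q_n + h·q'.
0.000000: (0.670000, 1.100000); f=(0.154600, 0.567200) → (0.713288, 1.258816)
0.280000: (0.713288, 1.258816); f=(0.161956, 0.651229) → (0.758636, 1.441160)
0.560000: (0.758636, 1.441160); f=(0.169183, 0.747881) → (0.806007, 1.650567)
(p(0.84), q(0.84)) ≈ (0.8060, 1.6506)

0.8060, 1.6506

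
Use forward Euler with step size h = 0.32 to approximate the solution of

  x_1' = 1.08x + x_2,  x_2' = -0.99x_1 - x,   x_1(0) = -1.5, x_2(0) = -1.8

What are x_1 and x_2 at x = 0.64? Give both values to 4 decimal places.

-2.3893, -0.7695

Euler on (x_1,x_2): x_1_{n+1} = x_1_n + h·x_1', x_2_{n+1} = x_2_n + h·x_2'.
0.000000: (-1.500000, -1.800000); f=(-1.800000, 1.485000) → (-2.076000, -1.324800)
0.320000: (-2.076000, -1.324800); f=(-0.979200, 1.735240) → (-2.389344, -0.769523)
(x_1(0.64), x_2(0.64)) ≈ (-2.3893, -0.7695)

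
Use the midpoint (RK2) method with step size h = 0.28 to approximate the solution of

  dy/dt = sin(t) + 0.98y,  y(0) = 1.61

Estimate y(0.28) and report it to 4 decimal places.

2.1515

Midpoint: k1 = f(t_n, y_n); k2 = f(t_n + h/2, y_n + (h/2)·k1); y_{n+1} = y_n + h·k2.
t=0.000000, y=1.610000:
  k1 = f(0.000000, 1.610000) = 1.577800
  k2 = f(0.140000, 1.830892) = 1.933817
  y ← 1.610000 + 0.28·1.933817 = 2.151469
y(0.28) ≈ 2.1515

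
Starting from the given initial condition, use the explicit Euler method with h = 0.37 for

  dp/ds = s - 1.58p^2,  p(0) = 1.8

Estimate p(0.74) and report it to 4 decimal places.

0.0376

Euler: p_{n+1} = p_n + h·f(s_n, p_n).
s=0.000000, p=1.800000: f=-5.119200 → p ← 1.800000 + 0.37·(-5.119200) = -0.094104
s=0.370000, p=-0.094104: f=0.356008 → p ← -0.094104 + 0.37·0.356008 = 0.037619
p(0.74) ≈ 0.0376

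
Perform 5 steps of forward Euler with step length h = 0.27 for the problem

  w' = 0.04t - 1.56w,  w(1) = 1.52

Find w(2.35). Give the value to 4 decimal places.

Euler: w_{n+1} = w_n + h·f(t_n, w_n).
t=1.000000, w=1.520000: f=-2.331200 → w ← 1.520000 + 0.27·(-2.331200) = 0.890576
t=1.270000, w=0.890576: f=-1.338499 → w ← 0.890576 + 0.27·(-1.338499) = 0.529181
t=1.540000, w=0.529181: f=-0.763923 → w ← 0.529181 + 0.27·(-0.763923) = 0.322922
t=1.810000, w=0.322922: f=-0.431359 → w ← 0.322922 + 0.27·(-0.431359) = 0.206455
t=2.080000, w=0.206455: f=-0.238870 → w ← 0.206455 + 0.27·(-0.238870) = 0.141960
w(2.35) ≈ 0.1420

0.1420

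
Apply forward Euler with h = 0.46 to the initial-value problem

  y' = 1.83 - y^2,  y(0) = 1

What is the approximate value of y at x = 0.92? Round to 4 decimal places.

Euler: y_{n+1} = y_n + h·f(x_n, y_n).
x=0.000000, y=1.000000: f=0.830000 → y ← 1.000000 + 0.46·0.830000 = 1.381800
x=0.460000, y=1.381800: f=-0.079371 → y ← 1.381800 + 0.46·(-0.079371) = 1.345289
y(0.92) ≈ 1.3453

1.3453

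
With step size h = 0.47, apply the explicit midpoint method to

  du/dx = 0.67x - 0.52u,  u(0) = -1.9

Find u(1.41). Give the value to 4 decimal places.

-0.3811

Midpoint: k1 = f(x_n, u_n); k2 = f(x_n + h/2, u_n + (h/2)·k1); u_{n+1} = u_n + h·k2.
x=0.000000, u=-1.900000:
  k1 = f(0.000000, -1.900000) = 0.988000
  k2 = f(0.235000, -1.667820) = 1.024716
  u ← -1.900000 + 0.47·1.024716 = -1.418383
x=0.470000, u=-1.418383:
  k1 = f(0.470000, -1.418383) = 1.052459
  k2 = f(0.705000, -1.171055) = 1.081299
  u ← -1.418383 + 0.47·1.081299 = -0.910173
x=0.940000, u=-0.910173:
  k1 = f(0.940000, -0.910173) = 1.103090
  k2 = f(1.175000, -0.650947) = 1.125742
  u ← -0.910173 + 0.47·1.125742 = -0.381074
u(1.41) ≈ -0.3811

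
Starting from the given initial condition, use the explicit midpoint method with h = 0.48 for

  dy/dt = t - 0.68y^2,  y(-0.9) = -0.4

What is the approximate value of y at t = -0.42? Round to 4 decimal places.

-0.8514

Midpoint: k1 = f(t_n, y_n); k2 = f(t_n + h/2, y_n + (h/2)·k1); y_{n+1} = y_n + h·k2.
t=-0.900000, y=-0.400000:
  k1 = f(-0.900000, -0.400000) = -1.008800
  k2 = f(-0.660000, -0.642112) = -0.940369
  y ← -0.400000 + 0.48·(-0.940369) = -0.851377
y(-0.42) ≈ -0.8514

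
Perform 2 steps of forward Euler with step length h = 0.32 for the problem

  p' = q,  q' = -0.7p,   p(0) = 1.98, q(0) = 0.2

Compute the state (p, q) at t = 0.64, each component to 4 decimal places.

Euler on (p,q): p_{n+1} = p_n + h·p', q_{n+1} = q_n + h·q'.
0.000000: (1.980000, 0.200000); f=(0.200000, -1.386000) → (2.044000, -0.243520)
0.320000: (2.044000, -0.243520); f=(-0.243520, -1.430800) → (1.966074, -0.701376)
(p(0.64), q(0.64)) ≈ (1.9661, -0.7014)

1.9661, -0.7014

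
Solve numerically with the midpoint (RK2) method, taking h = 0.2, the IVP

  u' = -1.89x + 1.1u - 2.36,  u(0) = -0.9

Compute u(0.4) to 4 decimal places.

-2.7378

Midpoint: k1 = f(x_n, u_n); k2 = f(x_n + h/2, u_n + (h/2)·k1); u_{n+1} = u_n + h·k2.
x=0.000000, u=-0.900000:
  k1 = f(0.000000, -0.900000) = -3.350000
  k2 = f(0.100000, -1.235000) = -3.907500
  u ← -0.900000 + 0.2·(-3.907500) = -1.681500
x=0.200000, u=-1.681500:
  k1 = f(0.200000, -1.681500) = -4.587650
  k2 = f(0.300000, -2.140265) = -5.281292
  u ← -1.681500 + 0.2·(-5.281292) = -2.737758
u(0.4) ≈ -2.7378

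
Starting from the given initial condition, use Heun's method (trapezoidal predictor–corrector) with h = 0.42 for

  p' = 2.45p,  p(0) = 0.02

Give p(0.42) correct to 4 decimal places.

Heun: k1 = f(t_n, p_n); k2 = f(t_n + h, p_n + h·k1); p_{n+1} = p_n + (h/2)·(k1 + k2).
t=0.000000, p=0.020000:
  k1 = f(0.000000, 0.020000) = 0.049000
  k2 = f(0.420000, 0.040580) = 0.099421
  p ← 0.020000 + (0.42/2)·(0.049000 + 0.099421) = 0.051168
p(0.42) ≈ 0.0512

0.0512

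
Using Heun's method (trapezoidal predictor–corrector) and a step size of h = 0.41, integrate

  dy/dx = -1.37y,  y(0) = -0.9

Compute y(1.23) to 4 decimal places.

-0.1906

Heun: k1 = f(x_n, y_n); k2 = f(x_n + h, y_n + h·k1); y_{n+1} = y_n + (h/2)·(k1 + k2).
x=0.000000, y=-0.900000:
  k1 = f(0.000000, -0.900000) = 1.233000
  k2 = f(0.410000, -0.394470) = 0.540424
  y ← -0.900000 + (0.41/2)·(1.233000 + 0.540424) = -0.536448
x=0.410000, y=-0.536448:
  k1 = f(0.410000, -0.536448) = 0.734934
  k2 = f(0.820000, -0.235125) = 0.322122
  y ← -0.536448 + (0.41/2)·(0.734934 + 0.322122) = -0.319752
x=0.820000, y=-0.319752:
  k1 = f(0.820000, -0.319752) = 0.438060
  k2 = f(1.230000, -0.140147) = 0.192002
  y ← -0.319752 + (0.41/2)·(0.438060 + 0.192002) = -0.190589
y(1.23) ≈ -0.1906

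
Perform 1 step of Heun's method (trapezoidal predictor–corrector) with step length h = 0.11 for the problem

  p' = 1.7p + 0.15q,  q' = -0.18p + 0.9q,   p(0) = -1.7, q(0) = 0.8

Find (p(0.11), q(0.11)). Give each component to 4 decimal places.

-2.0323, 0.9215

Heun on (p,q): k1 = f(s_n, state_n); k2 = f(s_n + h, state_n + h·k1); state_{n+1} = state_n + (h/2)·(k1 + k2).
0.000000: (-1.700000, 0.800000)
  k1 = (-2.770000, 1.026000)
  predictor → (-2.004700, 0.912860)
  k2 = (-3.271061, 1.182420)
  → (-2.032258, 0.921463)
(p(0.11), q(0.11)) ≈ (-2.0323, 0.9215)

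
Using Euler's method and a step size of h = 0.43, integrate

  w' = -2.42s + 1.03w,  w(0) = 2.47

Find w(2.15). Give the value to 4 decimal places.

Euler: w_{n+1} = w_n + h·f(s_n, w_n).
s=0.000000, w=2.470000: f=2.544100 → w ← 2.470000 + 0.43·2.544100 = 3.563963
s=0.430000, w=3.563963: f=2.630282 → w ← 3.563963 + 0.43·2.630282 = 4.694984
s=0.860000, w=4.694984: f=2.754634 → w ← 4.694984 + 0.43·2.754634 = 5.879477
s=1.290000, w=5.879477: f=2.934061 → w ← 5.879477 + 0.43·2.934061 = 7.141123
s=1.720000, w=7.141123: f=3.192957 → w ← 7.141123 + 0.43·3.192957 = 8.514094
w(2.15) ≈ 8.5141

8.5141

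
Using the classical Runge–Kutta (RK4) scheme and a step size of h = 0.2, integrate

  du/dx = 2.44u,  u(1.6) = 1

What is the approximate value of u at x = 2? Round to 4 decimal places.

2.6530

RK4: k1 = f(x_n, u_n); k2 = f(x_n + h/2, u_n + (h/2)·k1); k3 = f(x_n + h/2, u_n + (h/2)·k2); k4 = f(x_n + h, u_n + h·k3); u_{n+1} = u_n + (h/6)·(k1 + 2k2 + 2k3 + k4).
x=1.600000, u=1.000000:
  k1 = f(1.600000, 1.000000) = 2.440000
  k2 = f(1.700000, 1.244000) = 3.035360
  k3 = f(1.700000, 1.303536) = 3.180628
  k4 = f(1.800000, 1.636126) = 3.992146
  u ← 1.000000 + (0.2/6)·(k1 + 2k2 + 2k3 + k4) = 1.628804
x=1.800000, u=1.628804:
  k1 = f(1.800000, 1.628804) = 3.974282
  k2 = f(1.900000, 2.026232) = 4.944007
  k3 = f(1.900000, 2.123205) = 5.180620
  k4 = f(2.000000, 2.664928) = 6.502424
  u ← 1.628804 + (0.2/6)·(k1 + 2k2 + 2k3 + k4) = 2.653003
u(2) ≈ 2.6530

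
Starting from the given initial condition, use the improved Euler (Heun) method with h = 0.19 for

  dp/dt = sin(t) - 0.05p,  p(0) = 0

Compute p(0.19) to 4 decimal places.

Heun: k1 = f(t_n, p_n); k2 = f(t_n + h, p_n + h·k1); p_{n+1} = p_n + (h/2)·(k1 + k2).
t=0.000000, p=0.000000:
  k1 = f(0.000000, 0.000000) = 0.000000
  k2 = f(0.190000, 0.000000) = 0.188859
  p ← 0.000000 + (0.19/2)·(0.000000 + 0.188859) = 0.017942
p(0.19) ≈ 0.0179

0.0179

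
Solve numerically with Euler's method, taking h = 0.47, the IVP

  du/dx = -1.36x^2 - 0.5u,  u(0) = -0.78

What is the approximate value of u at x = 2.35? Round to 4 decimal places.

Euler: u_{n+1} = u_n + h·f(x_n, u_n).
x=0.000000, u=-0.780000: f=0.390000 → u ← -0.780000 + 0.47·0.390000 = -0.596700
x=0.470000, u=-0.596700: f=-0.002074 → u ← -0.596700 + 0.47·(-0.002074) = -0.597675
x=0.940000, u=-0.597675: f=-0.902859 → u ← -0.597675 + 0.47·(-0.902859) = -1.022018
x=1.410000, u=-1.022018: f=-2.192807 → u ← -1.022018 + 0.47·(-2.192807) = -2.052638
x=1.880000, u=-2.052638: f=-3.780465 → u ← -2.052638 + 0.47·(-3.780465) = -3.829456
u(2.35) ≈ -3.8295

-3.8295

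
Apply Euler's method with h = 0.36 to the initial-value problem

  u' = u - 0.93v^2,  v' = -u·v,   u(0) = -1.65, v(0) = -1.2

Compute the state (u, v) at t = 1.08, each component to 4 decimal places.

-11.5173, -10.5199

Euler on (u,v): u_{n+1} = u_n + h·u', v_{n+1} = v_n + h·v'.
0.000000: (-1.650000, -1.200000); f=(-2.989200, -1.980000) → (-2.726112, -1.912800)
0.360000: (-2.726112, -1.912800); f=(-6.128800, -5.214507) → (-4.932480, -3.790023)
0.720000: (-4.932480, -3.790023); f=(-18.291252, -18.694210) → (-11.517330, -10.519938)
(u(1.08), v(1.08)) ≈ (-11.5173, -10.5199)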